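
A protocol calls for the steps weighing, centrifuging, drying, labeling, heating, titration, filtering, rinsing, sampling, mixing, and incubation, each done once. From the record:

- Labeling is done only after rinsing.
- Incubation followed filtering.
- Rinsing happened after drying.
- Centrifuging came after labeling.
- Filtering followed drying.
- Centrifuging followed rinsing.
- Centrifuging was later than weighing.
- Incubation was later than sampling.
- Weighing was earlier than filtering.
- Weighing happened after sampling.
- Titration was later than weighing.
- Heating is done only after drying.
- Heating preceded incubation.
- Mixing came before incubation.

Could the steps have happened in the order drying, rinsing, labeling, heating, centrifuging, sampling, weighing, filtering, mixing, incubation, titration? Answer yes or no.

The constraints require weighing before centrifuging, but in the proposed sequence centrifuging appears ahead of weighing. That one violation is enough.

no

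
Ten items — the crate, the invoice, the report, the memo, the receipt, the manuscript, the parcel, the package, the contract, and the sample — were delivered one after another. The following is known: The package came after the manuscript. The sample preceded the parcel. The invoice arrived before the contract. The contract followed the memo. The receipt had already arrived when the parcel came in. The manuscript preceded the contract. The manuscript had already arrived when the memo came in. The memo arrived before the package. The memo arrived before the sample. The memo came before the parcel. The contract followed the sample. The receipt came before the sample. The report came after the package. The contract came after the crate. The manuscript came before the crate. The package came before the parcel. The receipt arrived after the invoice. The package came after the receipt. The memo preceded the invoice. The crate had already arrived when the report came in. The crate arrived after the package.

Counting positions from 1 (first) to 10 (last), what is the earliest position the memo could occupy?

The manuscript must come before the memo — 1 forced predecessor.
Nothing else is forced ahead of the memo, so its earliest slot is position 1 + 1 = 2.

2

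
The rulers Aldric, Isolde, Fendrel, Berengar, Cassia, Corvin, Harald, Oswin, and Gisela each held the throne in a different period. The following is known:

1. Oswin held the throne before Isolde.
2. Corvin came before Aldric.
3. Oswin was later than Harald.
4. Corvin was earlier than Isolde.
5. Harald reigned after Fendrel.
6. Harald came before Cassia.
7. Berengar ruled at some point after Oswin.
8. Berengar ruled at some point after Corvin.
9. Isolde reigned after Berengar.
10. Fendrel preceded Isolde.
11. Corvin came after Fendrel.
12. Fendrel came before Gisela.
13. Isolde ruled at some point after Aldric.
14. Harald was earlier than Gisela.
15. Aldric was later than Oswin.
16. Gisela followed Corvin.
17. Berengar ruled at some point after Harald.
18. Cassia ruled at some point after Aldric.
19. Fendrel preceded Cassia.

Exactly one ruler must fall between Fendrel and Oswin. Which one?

Tracing the constraints gives Fendrel → Harald → Oswin, so Harald sits after Fendrel and before Oswin.
No other ruler is forced both after Fendrel and before Oswin.

Harald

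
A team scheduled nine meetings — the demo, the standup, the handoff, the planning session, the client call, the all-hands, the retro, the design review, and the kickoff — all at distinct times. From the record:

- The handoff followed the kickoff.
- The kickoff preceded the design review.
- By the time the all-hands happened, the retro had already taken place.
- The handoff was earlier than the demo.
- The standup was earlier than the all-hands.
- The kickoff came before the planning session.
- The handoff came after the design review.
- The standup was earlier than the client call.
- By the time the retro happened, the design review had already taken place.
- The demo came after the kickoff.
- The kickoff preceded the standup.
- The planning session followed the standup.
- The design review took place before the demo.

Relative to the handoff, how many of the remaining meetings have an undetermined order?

Forced before the handoff: the design review and the kickoff; forced after the handoff: the demo.
That leaves the all-hands, the client call, the planning session, the retro, and the standup with no forced order relative to the handoff — 5.

5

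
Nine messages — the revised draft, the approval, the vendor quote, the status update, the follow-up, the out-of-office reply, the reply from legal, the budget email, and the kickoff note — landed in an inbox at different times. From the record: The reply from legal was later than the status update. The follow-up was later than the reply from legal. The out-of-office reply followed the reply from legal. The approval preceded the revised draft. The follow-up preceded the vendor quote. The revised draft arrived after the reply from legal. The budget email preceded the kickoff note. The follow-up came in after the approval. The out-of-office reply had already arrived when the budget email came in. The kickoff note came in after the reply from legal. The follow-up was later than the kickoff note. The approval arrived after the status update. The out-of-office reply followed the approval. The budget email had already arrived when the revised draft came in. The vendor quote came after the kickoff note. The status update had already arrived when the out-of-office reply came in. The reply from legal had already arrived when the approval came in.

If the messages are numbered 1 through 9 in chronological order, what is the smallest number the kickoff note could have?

The approval, the budget email, the out-of-office reply, the reply from legal, and the status update must all come before the kickoff note — 5 forced predecessors.
Nothing else is forced ahead of the kickoff note, so its earliest slot is position 5 + 1 = 6.

6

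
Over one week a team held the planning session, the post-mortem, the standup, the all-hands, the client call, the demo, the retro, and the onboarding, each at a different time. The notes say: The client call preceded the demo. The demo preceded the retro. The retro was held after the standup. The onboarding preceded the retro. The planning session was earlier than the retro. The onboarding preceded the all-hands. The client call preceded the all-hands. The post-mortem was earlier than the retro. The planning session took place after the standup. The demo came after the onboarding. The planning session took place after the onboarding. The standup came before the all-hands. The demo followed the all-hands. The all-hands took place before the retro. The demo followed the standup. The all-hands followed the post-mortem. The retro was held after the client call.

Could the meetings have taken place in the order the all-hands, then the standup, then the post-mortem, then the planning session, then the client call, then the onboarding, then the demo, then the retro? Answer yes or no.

The constraints require the onboarding before the all-hands, but in the proposed sequence the all-hands appears ahead of the onboarding. That one violation is enough.

no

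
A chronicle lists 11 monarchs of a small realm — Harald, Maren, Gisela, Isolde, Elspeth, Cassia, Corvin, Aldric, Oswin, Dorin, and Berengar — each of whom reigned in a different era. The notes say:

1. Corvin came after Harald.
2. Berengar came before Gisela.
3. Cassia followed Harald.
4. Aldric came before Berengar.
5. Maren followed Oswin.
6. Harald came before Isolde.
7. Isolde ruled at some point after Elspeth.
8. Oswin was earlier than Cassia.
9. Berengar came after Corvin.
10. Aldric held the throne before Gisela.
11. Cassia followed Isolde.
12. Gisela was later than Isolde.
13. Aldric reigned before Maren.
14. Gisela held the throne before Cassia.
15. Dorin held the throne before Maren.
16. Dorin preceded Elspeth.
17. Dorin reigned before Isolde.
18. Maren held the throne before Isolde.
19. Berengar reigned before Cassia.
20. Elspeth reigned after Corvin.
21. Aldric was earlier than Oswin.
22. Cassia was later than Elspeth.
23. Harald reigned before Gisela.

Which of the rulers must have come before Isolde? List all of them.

Aldric, Corvin, Dorin, Elspeth, Harald, Maren, Oswin

Directly stated before Isolde: Dorin, Elspeth, Harald, and Maren.
Aldric reaches Isolde via Aldric → Maren → Isolde.
Corvin reaches Isolde via Corvin → Elspeth → Isolde.
Oswin reaches Isolde via Oswin → Maren → Isolde.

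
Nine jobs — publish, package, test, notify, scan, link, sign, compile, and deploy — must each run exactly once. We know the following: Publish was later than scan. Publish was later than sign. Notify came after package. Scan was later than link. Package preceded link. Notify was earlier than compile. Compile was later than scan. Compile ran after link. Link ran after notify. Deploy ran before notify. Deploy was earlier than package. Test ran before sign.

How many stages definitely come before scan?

Directly stated before scan: link.
Deploy reaches scan via deploy → package → link → scan.
Notify reaches scan via notify → link → scan.
Package reaches scan via package → link → scan.
That's deploy, link, notify, and package — 4 in all.

4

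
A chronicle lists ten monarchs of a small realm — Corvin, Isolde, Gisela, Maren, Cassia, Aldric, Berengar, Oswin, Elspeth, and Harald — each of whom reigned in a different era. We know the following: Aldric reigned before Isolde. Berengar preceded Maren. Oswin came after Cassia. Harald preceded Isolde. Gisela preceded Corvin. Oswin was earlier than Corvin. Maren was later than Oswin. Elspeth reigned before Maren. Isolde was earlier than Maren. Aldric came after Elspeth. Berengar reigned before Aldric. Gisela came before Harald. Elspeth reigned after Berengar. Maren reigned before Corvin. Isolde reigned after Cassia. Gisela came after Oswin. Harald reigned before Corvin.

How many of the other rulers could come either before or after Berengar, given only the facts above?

Forced after Berengar: Aldric, Corvin, Elspeth, Isolde, and Maren.
That leaves Cassia, Gisela, Harald, and Oswin with no forced order relative to Berengar — 4.

4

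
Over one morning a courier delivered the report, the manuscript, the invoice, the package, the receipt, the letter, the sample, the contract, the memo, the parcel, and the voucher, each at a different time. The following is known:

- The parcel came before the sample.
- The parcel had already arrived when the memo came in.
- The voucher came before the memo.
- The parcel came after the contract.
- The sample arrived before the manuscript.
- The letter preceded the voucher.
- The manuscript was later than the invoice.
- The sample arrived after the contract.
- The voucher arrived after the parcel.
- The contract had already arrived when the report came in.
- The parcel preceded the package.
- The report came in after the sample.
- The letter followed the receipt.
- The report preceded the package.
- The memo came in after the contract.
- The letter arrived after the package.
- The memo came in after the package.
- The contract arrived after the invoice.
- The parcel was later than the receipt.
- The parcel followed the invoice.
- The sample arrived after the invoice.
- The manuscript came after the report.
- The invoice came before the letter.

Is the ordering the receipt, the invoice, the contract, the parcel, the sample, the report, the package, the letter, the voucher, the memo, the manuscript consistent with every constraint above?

Check each stated constraint against the proposed order — e.g. the receipt is ahead of the letter; the invoice is ahead of the manuscript. Every pair is in the required order; nothing is violated.

yes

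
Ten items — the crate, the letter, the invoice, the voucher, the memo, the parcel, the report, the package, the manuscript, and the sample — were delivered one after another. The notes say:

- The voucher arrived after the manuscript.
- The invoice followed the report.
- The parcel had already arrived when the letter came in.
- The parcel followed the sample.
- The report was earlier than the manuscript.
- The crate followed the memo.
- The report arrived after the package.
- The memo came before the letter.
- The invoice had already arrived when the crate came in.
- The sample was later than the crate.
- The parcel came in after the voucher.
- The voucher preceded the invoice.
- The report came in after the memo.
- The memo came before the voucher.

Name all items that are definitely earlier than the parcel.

Directly stated before the parcel: the sample and the voucher.
The crate reaches the parcel via the crate → the sample → the parcel.
The invoice reaches the parcel via the invoice → the crate → the sample → the parcel.
The manuscript reaches the parcel via the manuscript → the voucher → the parcel.
Likewise the memo, the package, and the report each reach the parcel by chaining the stated constraints.

the crate, the invoice, the manuscript, the memo, the package, the report, the sample, the voucher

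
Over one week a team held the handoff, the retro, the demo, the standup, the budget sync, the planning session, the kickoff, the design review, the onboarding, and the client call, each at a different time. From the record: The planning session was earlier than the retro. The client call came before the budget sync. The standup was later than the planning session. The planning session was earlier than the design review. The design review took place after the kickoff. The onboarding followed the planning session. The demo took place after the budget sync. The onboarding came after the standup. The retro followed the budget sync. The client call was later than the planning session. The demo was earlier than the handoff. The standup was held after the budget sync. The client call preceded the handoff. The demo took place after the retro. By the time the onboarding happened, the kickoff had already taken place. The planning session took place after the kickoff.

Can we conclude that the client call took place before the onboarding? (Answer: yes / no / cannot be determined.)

yes

Chain the constraints: the client call → the budget sync → the standup → the onboarding. Each link is directly stated, so the client call comes before the onboarding.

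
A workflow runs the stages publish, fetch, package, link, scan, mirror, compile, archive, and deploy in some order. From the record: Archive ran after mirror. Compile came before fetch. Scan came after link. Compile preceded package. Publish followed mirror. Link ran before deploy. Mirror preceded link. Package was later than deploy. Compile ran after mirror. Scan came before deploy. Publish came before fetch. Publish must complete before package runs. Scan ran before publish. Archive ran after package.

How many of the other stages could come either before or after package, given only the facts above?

1

Forced before package: compile, deploy, link, mirror, publish, and scan; forced after package: archive.
That leaves fetch with no forced order relative to package — 1.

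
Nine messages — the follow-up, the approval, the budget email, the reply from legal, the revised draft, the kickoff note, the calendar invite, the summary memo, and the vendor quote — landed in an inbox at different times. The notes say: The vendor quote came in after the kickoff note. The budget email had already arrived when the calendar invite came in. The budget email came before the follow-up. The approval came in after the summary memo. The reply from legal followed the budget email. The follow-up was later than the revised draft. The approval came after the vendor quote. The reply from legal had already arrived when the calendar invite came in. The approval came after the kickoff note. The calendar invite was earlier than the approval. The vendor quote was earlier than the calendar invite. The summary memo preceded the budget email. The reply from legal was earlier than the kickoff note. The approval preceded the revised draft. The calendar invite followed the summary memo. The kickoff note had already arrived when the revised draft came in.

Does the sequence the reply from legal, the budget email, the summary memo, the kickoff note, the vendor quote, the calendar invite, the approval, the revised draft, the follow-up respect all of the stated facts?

The constraints require the budget email before the reply from legal, but in the proposed sequence the reply from legal appears ahead of the budget email. That one violation is enough.

no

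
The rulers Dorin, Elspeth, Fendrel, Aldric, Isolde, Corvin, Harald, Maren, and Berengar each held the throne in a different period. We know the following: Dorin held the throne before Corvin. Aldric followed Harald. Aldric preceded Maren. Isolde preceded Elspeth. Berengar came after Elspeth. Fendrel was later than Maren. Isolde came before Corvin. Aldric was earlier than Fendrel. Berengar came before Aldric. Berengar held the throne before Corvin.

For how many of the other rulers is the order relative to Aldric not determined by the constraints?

2

Forced before Aldric: Berengar, Elspeth, Harald, and Isolde; forced after Aldric: Fendrel and Maren.
That leaves Corvin and Dorin with no forced order relative to Aldric — 2.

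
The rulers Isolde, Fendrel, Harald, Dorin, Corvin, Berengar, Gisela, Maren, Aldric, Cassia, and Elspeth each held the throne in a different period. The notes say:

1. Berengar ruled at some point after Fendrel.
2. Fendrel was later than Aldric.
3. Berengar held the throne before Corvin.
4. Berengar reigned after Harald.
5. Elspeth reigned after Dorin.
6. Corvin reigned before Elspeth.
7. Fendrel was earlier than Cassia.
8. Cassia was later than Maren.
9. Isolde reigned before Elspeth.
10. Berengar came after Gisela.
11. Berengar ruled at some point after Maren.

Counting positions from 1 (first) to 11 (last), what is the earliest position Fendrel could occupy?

2

Aldric must come before Fendrel — 1 forced predecessor.
Nothing else is forced ahead of Fendrel, so their earliest slot is position 1 + 1 = 2.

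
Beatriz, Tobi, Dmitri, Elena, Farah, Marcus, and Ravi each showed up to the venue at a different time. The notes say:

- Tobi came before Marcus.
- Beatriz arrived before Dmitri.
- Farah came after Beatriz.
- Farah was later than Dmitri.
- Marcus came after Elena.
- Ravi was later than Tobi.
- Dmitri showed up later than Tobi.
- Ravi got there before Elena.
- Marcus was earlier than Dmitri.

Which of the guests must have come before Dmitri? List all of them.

Beatriz, Elena, Marcus, Ravi, Tobi

Directly stated before Dmitri: Beatriz, Marcus, and Tobi.
Elena reaches Dmitri via Elena → Marcus → Dmitri.
Ravi reaches Dmitri via Ravi → Elena → Marcus → Dmitri.
No chain forces Farah ahead of Dmitri.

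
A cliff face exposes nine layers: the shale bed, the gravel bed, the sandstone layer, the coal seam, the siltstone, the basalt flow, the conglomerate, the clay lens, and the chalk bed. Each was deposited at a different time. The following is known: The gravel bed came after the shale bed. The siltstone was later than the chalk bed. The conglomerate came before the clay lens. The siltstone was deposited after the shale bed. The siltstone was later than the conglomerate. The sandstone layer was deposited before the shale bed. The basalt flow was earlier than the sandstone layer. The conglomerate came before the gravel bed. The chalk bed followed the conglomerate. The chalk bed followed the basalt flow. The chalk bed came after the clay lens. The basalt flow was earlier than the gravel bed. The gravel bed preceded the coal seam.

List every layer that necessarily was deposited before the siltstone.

the basalt flow, the chalk bed, the clay lens, the conglomerate, the sandstone layer, the shale bed

Directly stated before the siltstone: the chalk bed, the conglomerate, and the shale bed.
The basalt flow reaches the siltstone via the basalt flow → the chalk bed → the siltstone.
The clay lens reaches the siltstone via the clay lens → the chalk bed → the siltstone.
The sandstone layer reaches the siltstone via the sandstone layer → the shale bed → the siltstone.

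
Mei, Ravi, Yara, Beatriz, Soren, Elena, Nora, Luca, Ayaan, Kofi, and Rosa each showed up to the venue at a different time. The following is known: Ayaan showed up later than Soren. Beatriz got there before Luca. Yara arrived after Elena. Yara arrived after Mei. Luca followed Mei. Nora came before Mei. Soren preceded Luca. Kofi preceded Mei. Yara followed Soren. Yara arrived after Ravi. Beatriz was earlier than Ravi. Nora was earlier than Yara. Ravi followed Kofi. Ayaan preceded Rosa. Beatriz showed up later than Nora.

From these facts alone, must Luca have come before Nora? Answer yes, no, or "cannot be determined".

Tracing the constraints gives Nora → Mei → Luca, so Nora must come before Luca.
That means Luca cannot be before Nora.

no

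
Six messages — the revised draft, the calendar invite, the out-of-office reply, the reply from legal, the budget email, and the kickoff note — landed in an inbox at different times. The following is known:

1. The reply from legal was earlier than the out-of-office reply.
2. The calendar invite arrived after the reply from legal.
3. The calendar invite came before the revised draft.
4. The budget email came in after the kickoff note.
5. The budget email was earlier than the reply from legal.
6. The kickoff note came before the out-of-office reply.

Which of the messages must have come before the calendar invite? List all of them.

Directly stated before the calendar invite: the reply from legal.
The budget email reaches the calendar invite via the budget email → the reply from legal → the calendar invite.
The kickoff note reaches the calendar invite via the kickoff note → the budget email → the reply from legal → the calendar invite.
No chain forces the out-of-office reply (or any of the others) ahead of the calendar invite.

the budget email, the kickoff note, the reply from legal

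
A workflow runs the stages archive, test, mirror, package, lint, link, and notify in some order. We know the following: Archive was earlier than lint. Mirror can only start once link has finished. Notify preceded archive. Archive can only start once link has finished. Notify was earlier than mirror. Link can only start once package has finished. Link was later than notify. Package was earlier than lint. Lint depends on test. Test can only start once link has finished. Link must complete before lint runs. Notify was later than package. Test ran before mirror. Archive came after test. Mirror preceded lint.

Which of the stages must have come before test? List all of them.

Directly stated before test: link.
Notify reaches test via notify → link → test.
Package reaches test via package → link → test.
No chain forces mirror (or any of the others) ahead of test.

link, notify, package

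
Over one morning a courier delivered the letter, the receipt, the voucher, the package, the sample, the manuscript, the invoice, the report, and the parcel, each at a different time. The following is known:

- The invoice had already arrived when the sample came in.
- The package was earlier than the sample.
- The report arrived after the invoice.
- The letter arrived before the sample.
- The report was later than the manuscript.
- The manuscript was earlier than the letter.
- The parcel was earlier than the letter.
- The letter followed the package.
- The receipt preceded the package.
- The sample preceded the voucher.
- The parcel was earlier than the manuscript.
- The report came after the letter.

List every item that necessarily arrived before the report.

the invoice, the letter, the manuscript, the package, the parcel, the receipt

Directly stated before the report: the invoice, the letter, and the manuscript.
The package reaches the report via the package → the letter → the report.
The parcel reaches the report via the parcel → the letter → the report.
The receipt reaches the report via the receipt → the package → the letter → the report.
No chain forces the sample (or any of the others) ahead of the report.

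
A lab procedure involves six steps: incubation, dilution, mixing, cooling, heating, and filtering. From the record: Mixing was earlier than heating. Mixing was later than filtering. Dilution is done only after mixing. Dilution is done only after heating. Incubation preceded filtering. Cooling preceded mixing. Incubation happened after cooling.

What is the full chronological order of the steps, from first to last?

The constraints fix every adjacent pair, so only one ordering works:
cooling → incubation → filtering → mixing → heating → dilution.

cooling, incubation, filtering, mixing, heating, dilution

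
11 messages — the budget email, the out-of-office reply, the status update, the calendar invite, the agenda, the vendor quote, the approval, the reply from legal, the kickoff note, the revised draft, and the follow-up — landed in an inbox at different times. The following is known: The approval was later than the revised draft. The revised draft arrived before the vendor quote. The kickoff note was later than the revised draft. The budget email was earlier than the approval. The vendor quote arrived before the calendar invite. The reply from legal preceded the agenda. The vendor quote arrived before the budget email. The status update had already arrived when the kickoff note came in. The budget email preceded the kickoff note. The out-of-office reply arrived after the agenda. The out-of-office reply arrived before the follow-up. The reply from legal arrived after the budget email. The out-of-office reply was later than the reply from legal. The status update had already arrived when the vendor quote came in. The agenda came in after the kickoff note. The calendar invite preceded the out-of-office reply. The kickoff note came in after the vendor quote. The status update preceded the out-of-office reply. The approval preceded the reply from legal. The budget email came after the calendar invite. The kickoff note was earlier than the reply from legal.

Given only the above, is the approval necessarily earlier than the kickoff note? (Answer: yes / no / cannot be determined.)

cannot be determined

No chain of stated constraints runs from the approval to the kickoff note, and none runs from the kickoff note to the approval either.
So the relative order of the approval and the kickoff note is not fixed by the given facts.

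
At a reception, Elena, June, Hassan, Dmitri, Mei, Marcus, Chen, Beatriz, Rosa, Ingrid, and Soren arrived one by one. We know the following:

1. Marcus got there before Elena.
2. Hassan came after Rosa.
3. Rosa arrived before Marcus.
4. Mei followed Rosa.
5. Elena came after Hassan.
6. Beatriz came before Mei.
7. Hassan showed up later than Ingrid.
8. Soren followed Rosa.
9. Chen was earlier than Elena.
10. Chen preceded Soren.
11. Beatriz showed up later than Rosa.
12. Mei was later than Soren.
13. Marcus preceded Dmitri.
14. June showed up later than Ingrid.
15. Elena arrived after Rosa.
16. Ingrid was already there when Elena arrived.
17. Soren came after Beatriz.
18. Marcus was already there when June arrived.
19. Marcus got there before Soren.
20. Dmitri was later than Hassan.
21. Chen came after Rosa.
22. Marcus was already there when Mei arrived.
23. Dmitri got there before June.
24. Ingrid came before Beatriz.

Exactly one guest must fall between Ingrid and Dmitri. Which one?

Hassan

Tracing the constraints gives Ingrid → Hassan → Dmitri, so Hassan sits after Ingrid and before Dmitri.
No other guest is forced both after Ingrid and before Dmitri.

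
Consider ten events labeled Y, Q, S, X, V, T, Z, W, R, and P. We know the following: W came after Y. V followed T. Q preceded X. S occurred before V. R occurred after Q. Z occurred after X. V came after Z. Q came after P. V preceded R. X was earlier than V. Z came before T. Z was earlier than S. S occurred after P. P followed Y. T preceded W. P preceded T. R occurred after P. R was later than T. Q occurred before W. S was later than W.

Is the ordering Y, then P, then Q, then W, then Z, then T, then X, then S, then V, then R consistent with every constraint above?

no

The constraints require T before W, but in the proposed sequence W appears ahead of T. That one violation is enough.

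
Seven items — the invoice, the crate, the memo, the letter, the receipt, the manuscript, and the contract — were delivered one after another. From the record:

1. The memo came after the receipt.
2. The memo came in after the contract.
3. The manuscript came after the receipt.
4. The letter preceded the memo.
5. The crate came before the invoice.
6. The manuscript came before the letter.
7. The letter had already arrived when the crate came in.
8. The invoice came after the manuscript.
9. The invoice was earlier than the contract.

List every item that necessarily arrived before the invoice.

the crate, the letter, the manuscript, the receipt

Directly stated before the invoice: the crate and the manuscript.
The letter reaches the invoice via the letter → the crate → the invoice.
The receipt reaches the invoice via the receipt → the manuscript → the invoice.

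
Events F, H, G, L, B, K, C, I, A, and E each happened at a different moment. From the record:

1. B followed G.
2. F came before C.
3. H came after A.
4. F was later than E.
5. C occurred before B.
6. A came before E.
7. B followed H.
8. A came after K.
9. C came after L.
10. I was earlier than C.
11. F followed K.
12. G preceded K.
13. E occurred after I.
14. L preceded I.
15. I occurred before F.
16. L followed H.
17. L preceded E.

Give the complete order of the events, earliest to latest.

The constraints fix every adjacent pair, so only one ordering works:
G → K → A → H → L → I → E → F → C → B.

G, K, A, H, L, I, E, F, C, B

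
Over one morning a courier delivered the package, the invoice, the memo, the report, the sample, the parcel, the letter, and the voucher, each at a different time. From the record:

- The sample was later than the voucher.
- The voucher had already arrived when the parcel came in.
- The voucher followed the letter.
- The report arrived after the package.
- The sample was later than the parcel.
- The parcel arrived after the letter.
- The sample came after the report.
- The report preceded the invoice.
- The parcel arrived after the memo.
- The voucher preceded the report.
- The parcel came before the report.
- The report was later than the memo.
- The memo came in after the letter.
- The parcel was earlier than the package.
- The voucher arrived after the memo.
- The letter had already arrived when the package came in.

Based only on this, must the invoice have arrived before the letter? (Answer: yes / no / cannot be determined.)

Tracing the constraints gives the letter → the package → the report → the invoice, so the letter must come before the invoice.
That means the invoice cannot be before the letter.

no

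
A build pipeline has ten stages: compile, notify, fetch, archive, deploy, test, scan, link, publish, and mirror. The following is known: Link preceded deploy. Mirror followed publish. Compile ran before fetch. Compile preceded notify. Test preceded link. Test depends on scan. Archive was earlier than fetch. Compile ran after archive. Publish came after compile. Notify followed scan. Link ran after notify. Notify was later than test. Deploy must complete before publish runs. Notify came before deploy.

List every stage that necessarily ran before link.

Directly stated before link: notify and test.
Archive reaches link via archive → compile → notify → link.
Compile reaches link via compile → notify → link.
Scan reaches link via scan → test → link.
No chain forces mirror (or any of the others) ahead of link.

archive, compile, notify, scan, test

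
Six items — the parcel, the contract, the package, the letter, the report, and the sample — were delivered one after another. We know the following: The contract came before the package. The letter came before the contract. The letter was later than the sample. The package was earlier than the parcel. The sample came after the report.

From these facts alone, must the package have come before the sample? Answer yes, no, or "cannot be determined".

no

Tracing the constraints gives the sample → the letter → the contract → the package, so the sample must come before the package.
That means the package cannot be before the sample.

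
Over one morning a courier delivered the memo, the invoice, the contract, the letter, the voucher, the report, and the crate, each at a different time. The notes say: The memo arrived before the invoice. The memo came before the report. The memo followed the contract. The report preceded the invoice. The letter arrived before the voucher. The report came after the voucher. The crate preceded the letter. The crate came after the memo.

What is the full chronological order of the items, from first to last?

the contract, the memo, the crate, the letter, the voucher, the report, the invoice

The constraints fix every adjacent pair, so only one ordering works:
the contract → the memo → the crate → the letter → the voucher → the report → the invoice.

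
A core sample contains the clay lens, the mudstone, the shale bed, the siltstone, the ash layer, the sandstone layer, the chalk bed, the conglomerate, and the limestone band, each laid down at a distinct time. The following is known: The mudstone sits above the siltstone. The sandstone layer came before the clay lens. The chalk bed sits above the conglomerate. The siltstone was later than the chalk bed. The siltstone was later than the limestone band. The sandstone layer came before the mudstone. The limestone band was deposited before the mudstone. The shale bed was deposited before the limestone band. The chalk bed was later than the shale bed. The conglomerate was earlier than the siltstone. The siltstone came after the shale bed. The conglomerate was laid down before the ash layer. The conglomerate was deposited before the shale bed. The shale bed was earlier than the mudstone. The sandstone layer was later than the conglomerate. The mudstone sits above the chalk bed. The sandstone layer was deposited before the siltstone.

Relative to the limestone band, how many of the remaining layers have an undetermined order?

Forced before the limestone band: the conglomerate and the shale bed; forced after the limestone band: the mudstone and the siltstone.
That leaves the ash layer, the chalk bed, the clay lens, and the sandstone layer with no forced order relative to the limestone band — 4.

4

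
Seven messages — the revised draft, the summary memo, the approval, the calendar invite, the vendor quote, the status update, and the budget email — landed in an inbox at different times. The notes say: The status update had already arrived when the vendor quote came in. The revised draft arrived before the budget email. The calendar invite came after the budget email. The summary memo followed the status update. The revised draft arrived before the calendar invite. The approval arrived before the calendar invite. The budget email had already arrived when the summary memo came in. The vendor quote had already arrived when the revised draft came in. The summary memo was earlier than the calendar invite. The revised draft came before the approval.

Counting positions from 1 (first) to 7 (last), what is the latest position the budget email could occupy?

The budget email must come before the calendar invite and the summary memo — 2 messages forced after it.
Everything else can be placed before the budget email in some valid order, so the budget email can sit as late as position 7 − 2 = 5.

5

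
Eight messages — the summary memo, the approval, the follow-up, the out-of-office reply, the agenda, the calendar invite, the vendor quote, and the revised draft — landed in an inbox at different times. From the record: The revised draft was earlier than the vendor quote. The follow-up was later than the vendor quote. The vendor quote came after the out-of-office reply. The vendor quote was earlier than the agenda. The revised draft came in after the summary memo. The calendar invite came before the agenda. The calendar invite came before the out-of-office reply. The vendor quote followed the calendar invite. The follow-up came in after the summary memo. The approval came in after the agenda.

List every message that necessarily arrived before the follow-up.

the calendar invite, the out-of-office reply, the revised draft, the summary memo, the vendor quote

Directly stated before the follow-up: the summary memo and the vendor quote.
The calendar invite reaches the follow-up via the calendar invite → the vendor quote → the follow-up.
The out-of-office reply reaches the follow-up via the out-of-office reply → the vendor quote → the follow-up.
The revised draft reaches the follow-up via the revised draft → the vendor quote → the follow-up.
No chain forces the approval (or any of the others) ahead of the follow-up.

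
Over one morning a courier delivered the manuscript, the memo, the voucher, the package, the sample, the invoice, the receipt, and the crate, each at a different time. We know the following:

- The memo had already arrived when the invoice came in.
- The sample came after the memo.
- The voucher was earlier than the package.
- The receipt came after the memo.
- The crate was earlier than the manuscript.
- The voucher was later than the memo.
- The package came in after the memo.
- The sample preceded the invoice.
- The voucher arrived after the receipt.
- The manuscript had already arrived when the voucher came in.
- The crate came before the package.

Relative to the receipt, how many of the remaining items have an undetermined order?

Forced before the receipt: the memo; forced after the receipt: the package and the voucher.
That leaves the crate, the invoice, the manuscript, and the sample with no forced order relative to the receipt — 4.

4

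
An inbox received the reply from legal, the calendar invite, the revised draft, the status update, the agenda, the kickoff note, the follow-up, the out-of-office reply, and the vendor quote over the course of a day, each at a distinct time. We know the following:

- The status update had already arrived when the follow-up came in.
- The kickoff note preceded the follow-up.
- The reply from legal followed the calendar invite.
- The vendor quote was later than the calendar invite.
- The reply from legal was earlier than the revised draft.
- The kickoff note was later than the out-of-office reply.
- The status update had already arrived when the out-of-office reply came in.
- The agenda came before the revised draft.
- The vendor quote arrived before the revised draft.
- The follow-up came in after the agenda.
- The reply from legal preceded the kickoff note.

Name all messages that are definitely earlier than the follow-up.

Directly stated before the follow-up: the agenda, the kickoff note, and the status update.
The calendar invite reaches the follow-up via the calendar invite → the reply from legal → the kickoff note → the follow-up.
The out-of-office reply reaches the follow-up via the out-of-office reply → the kickoff note → the follow-up.
The reply from legal reaches the follow-up via the reply from legal → the kickoff note → the follow-up.
No chain forces the revised draft (or any of the others) ahead of the follow-up.

the agenda, the calendar invite, the kickoff note, the out-of-office reply, the reply from legal, the status update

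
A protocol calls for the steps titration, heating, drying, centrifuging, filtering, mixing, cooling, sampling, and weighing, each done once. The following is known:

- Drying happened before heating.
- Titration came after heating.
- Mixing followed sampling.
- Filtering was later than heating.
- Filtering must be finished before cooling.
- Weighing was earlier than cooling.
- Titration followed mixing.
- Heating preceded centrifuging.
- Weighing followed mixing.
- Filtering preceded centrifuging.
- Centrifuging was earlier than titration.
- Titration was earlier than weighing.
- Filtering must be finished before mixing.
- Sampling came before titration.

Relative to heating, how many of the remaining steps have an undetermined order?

1

Forced before heating: drying; forced after heating: centrifuging, cooling, filtering, mixing, titration, and weighing.
That leaves sampling with no forced order relative to heating — 1.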